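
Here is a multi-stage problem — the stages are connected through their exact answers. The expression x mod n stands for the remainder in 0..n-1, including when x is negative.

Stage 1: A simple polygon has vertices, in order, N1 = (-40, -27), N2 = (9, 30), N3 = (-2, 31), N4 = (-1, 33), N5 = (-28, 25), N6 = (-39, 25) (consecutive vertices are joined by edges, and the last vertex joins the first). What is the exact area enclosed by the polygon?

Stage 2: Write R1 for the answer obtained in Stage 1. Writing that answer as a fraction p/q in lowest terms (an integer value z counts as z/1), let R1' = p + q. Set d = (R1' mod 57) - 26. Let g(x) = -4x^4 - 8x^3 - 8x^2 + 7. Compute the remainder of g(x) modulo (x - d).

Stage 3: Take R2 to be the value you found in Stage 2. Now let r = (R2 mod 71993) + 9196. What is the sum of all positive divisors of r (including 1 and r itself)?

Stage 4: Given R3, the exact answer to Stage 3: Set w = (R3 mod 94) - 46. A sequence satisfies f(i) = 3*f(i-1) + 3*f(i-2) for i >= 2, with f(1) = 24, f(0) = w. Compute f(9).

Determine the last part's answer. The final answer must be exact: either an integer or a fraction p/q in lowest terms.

Stage 1: cross terms: (-40*30 - 9*-27)=-957, (9*31 - -2*30)=339, (-2*33 - -1*31)=-35, (-1*25 - -28*33)=899, (-28*25 - -39*25)=275, (-39*-27 - -40*25)=2053; twice the area = |2574| = 2574; area = 1287; answer 1287
Stage 2: R1 = 1287; threaded value p + q = 1288; d = 8; remainder = value at the root: -4*(8)^4 - 8*(8)^3 - 8*(8)^2 + 7 = (-16384) + (-4096) + (-512) + (7) = -20985; answer -20985
Stage 3: R2 = -20985; r = 60204; 60204 = 2^2 * 3 * 29 * 173; sigma = (1 + 2 + 4) * (1 + 3) * (1 + 29) * (1 + 173) = 7 * 4 * 30 * 174 = 146160; answer 146160
Stage 4: R3 = 146160; w = 38; f(2) = 3*(24) + 3*(38) = 186; iterating: f(2)=186, f(3)=630, f(4)=2448, f(5)=9234, f(6)=35046, f(7)=132840, f(8)=503658, f(9)=1909494; answer 1909494

1909494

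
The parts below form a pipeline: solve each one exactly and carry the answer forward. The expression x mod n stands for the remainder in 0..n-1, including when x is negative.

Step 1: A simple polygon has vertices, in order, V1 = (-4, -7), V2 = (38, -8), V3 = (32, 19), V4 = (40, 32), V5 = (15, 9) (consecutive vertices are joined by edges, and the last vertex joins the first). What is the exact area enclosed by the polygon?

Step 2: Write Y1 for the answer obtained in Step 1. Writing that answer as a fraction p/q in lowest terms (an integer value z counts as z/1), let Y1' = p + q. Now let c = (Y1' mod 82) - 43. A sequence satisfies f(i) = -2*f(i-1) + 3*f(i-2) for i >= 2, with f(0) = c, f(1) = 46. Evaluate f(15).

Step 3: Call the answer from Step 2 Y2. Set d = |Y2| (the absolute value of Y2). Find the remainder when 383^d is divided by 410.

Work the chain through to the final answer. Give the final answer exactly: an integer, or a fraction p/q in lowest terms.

9

Step 1: cross terms: (-4*-8 - 38*-7)=298, (38*19 - 32*-8)=978, (32*32 - 40*19)=264, (40*9 - 15*32)=-120, (15*-7 - -4*9)=-69; twice the area = |1351| = 1351; area = 1351/2; answer 1351/2
Step 2: Y1 = 1351/2; threaded value p + q = 1353; c = -2; f(2) = -2*(46) + 3*(-2) = -98; iterating: f(2)=-98, f(3)=334, f(4)=-962, f(5)=2926, f(6)=-8738, f(7)=26254, f(8)=-78722, f(9)=236206, f(10)=-708578, f(11)=2125774, f(12)=-6377282, f(13)=19131886, f(14)=-57395618, f(15)=172186894; answer 172186894
Step 3: Y2 = 172186894; d = 172186894; squarings mod 410: 383^1=383, 383^2=319, 383^4=81, 383^8=1, 383^16=1, 383^32=1, 383^64=1, 383^128=1, 383^256=1, 383^512=1, 383^1024=1, 383^2048=1, 383^4096=1, 383^8192=1, 383^16384=1, 383^32768=1, 383^65536=1, 383^131072=1, 383^262144=1, 383^524288=1, 383^1048576=1, 383^2097152=1, 383^4194304=1, 383^8388608=1, 383^16777216=1, 383^33554432=1, 383^67108864=1, 383^134217728=1; 383^172186894 = 383^2 * 383^4 * 383^8 * 383^256 * 383^1024 * 383^2048 * 383^4096 * 383^16384 * 383^65536 * 383^131072 * 383^4194304 * 383^33554432 * 383^134217728 = 9 (mod 410); answer 9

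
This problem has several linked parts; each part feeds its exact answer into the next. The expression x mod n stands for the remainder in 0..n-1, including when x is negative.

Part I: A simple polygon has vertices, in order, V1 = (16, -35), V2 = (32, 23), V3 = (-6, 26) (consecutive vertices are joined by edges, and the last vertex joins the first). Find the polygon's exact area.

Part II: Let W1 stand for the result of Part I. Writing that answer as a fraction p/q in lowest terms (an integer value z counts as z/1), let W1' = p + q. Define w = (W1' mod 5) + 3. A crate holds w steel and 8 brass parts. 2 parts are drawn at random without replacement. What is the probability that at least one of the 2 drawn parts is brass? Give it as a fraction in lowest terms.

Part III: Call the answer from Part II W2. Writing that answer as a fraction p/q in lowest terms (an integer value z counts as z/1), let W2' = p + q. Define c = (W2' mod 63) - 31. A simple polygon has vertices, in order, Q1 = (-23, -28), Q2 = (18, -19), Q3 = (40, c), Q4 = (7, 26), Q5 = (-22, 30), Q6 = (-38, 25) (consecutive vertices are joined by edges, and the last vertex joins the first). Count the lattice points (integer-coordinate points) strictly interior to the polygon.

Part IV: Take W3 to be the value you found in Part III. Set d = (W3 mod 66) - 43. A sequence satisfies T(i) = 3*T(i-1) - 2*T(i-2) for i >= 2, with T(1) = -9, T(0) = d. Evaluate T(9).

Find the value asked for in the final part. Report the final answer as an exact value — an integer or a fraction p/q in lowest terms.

Part I: cross terms: (16*23 - 32*-35)=1488, (32*26 - -6*23)=970, (-6*-35 - 16*26)=-206; twice the area = |2252| = 2252; area = 1126; answer 1126
Part II: W1 = 1126; threaded value p + q = 1127; w = 5; total draws C(13,2) = 78; complement C(5,2) = 10; favorable 78 - 10 = 68; P = 34/39; answer 34/39
Part III: W2 = 34/39; threaded value p + q = 73; c = -21; cross terms: (-23*-19 - 18*-28)=941, (18*-21 - 40*-19)=382, (40*26 - 7*-21)=1187, (7*30 - -22*26)=782, (-22*25 - -38*30)=590, (-38*-28 - -23*25)=1639; twice the area = |5521| = 5521; area = 5521/2; boundary points = 1 + 2 + 1 + 1 + 1 + 1 = 7; strictly interior points = area - boundary/2 + 1 = 2758; answer 2758
Part IV: W3 = 2758; d = 9; T(2) = 3*(-9) - 2*(9) = -45; iterating: T(2)=-45, T(3)=-117, T(4)=-261, T(5)=-549, T(6)=-1125, T(7)=-2277, T(8)=-4581, T(9)=-9189; answer -9189

-9189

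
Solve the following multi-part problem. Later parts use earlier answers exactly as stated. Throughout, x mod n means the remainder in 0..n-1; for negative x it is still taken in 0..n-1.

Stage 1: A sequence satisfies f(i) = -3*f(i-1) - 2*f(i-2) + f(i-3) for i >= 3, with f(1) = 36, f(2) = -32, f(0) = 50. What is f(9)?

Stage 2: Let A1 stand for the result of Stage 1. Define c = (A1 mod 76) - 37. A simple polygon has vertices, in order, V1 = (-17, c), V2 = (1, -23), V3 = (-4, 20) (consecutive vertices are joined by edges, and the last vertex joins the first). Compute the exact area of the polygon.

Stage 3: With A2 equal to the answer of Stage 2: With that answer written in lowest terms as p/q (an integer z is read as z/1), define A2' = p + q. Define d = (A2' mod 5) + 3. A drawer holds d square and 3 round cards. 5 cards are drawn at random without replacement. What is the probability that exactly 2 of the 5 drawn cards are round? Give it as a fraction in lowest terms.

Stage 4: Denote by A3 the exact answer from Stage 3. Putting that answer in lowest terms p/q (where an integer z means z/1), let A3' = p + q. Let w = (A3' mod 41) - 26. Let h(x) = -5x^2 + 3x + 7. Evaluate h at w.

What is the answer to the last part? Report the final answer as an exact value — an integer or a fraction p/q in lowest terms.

-103

Stage 1: f(3) = -3*(-32) - 2*(36) + 1*(50) = 74; iterating: f(3)=74, f(4)=-122, f(5)=186, f(6)=-240, f(7)=226, f(8)=-12, f(9)=-656; answer -656
Stage 2: A1 = -656; c = -9; cross terms: (-17*-23 - 1*-9)=400, (1*20 - -4*-23)=-72, (-4*-9 - -17*20)=376; twice the area = |704| = 704; area = 352; answer 352
Stage 3: A2 = 352; threaded value p + q = 353; d = 6; total draws C(9,5) = 126; favorable C(3,2)*C(6,3) = 60; P = 10/21; answer 10/21
Stage 4: A3 = 10/21; threaded value p + q = 31; w = 5; -5*(5)^2 + 3*(5)^1 + 7 = (-125) + (15) + (7) = -103; answer -103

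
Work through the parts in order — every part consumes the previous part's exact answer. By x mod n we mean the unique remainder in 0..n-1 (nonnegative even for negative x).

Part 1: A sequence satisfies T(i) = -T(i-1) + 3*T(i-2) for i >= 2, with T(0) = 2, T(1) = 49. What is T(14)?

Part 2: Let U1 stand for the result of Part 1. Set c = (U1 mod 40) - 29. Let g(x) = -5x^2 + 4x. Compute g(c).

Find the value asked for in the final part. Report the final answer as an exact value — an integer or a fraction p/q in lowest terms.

Part 1: T(2) = -1*(49) + 3*(2) = -43; iterating: T(2)=-43, T(3)=190, T(4)=-319, T(5)=889, T(6)=-1846, T(7)=4513, T(8)=-10051, T(9)=23590, T(10)=-53743, T(11)=124513, T(12)=-285742, T(13)=659281, T(14)=-1516507; answer -1516507
Part 2: U1 = -1516507; c = -16; -5*(-16)^2 + 4*(-16)^1 = (-1280) + (-64) = -1344; answer -1344

-1344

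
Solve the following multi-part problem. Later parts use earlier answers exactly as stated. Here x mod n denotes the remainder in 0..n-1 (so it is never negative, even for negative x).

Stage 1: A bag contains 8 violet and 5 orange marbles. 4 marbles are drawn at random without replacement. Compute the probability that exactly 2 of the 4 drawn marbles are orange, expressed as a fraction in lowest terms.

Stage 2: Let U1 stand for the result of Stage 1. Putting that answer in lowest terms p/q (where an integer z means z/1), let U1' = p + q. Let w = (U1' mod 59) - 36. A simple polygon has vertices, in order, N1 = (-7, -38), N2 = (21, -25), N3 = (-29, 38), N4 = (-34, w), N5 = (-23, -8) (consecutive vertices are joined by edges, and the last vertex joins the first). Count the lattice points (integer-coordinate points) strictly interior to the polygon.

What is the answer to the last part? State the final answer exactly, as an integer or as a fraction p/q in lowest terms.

Stage 1: total draws C(13,4) = 715; favorable C(5,2)*C(8,2) = 280; P = 56/143; answer 56/143
Stage 2: U1 = 56/143; threaded value p + q = 199; w = -14; cross terms: (-7*-25 - 21*-38)=973, (21*38 - -29*-25)=73, (-29*-14 - -34*38)=1698, (-34*-8 - -23*-14)=-50, (-23*-38 - -7*-8)=818; twice the area = |3512| = 3512; area = 1756; boundary points = 1 + 1 + 1 + 1 + 2 = 6; strictly interior points = area - boundary/2 + 1 = 1754; answer 1754

1754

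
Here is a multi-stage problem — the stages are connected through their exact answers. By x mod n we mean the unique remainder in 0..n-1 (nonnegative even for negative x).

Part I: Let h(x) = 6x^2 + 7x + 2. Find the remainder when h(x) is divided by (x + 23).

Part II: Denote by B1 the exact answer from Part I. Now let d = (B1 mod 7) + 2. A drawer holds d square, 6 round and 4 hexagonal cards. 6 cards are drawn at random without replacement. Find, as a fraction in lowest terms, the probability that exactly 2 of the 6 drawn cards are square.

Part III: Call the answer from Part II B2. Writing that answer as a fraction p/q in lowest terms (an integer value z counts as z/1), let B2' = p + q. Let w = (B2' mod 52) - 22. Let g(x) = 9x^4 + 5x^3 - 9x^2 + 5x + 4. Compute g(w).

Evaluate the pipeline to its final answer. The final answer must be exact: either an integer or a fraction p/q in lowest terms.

1135254

Part I: remainder = value at the root: 6*(-23)^2 + 7*(-23)^1 + 2 = (3174) + (-161) + (2) = 3015; answer 3015
Part II: B1 = 3015; d = 7; total draws C(17,6) = 12376; favorable C(7,2)*C(10,4) = 4410; P = 315/884; answer 315/884
Part III: B2 = 315/884; threaded value p + q = 1199; w = -19; 9*(-19)^4 + 5*(-19)^3 - 9*(-19)^2 + 5*(-19)^1 + 4 = (1172889) + (-34295) + (-3249) + (-95) + (4) = 1135254; answer 1135254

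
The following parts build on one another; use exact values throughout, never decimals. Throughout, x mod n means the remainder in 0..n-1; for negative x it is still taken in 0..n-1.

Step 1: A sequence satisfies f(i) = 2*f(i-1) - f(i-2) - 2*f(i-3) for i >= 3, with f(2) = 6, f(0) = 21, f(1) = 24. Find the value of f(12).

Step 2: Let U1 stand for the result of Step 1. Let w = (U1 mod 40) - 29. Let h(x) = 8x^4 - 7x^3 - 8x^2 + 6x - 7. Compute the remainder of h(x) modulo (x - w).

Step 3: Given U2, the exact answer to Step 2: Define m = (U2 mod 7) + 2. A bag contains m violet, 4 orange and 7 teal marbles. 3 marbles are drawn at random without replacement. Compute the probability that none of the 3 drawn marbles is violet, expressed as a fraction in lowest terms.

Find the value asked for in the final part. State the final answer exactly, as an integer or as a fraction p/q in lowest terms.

Step 1: f(3) = 2*(6) - 1*(24) - 2*(21) = -54; iterating: f(3)=-54, f(4)=-162, f(5)=-282, f(6)=-294, f(7)=18, f(8)=894, f(9)=2358, f(10)=3786, f(11)=3426, f(12)=-1650; answer -1650
Step 2: U1 = -1650; w = 1; remainder = value at the root: 8*(1)^4 - 7*(1)^3 - 8*(1)^2 + 6*(1)^1 - 7 = (8) + (-7) + (-8) + (6) + (-7) = -8; answer -8
Step 3: U2 = -8; m = 8; total draws C(19,3) = 969; favorable C(11,3) = 165; P = 55/323; answer 55/323

55/323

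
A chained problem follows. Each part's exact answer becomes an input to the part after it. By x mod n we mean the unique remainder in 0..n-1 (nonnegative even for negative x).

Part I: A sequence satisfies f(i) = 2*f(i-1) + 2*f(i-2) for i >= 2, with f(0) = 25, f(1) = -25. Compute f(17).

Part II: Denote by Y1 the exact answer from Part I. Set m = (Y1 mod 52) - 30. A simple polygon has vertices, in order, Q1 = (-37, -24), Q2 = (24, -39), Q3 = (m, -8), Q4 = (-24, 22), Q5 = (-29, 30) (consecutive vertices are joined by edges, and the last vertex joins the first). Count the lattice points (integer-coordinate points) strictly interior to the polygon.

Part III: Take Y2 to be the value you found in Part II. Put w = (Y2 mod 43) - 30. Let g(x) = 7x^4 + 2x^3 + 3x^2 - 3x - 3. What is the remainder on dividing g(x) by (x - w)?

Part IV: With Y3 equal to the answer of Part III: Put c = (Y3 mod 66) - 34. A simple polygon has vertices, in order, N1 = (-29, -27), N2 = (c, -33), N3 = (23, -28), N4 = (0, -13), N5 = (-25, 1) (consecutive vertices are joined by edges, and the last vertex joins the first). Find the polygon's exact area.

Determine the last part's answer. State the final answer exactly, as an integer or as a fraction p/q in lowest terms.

Part I: f(2) = 2*(-25) + 2*(25) = 0; iterating: f(2)=0, f(3)=-50, f(4)=-100, f(5)=-300, f(6)=-800, f(7)=-2200, f(8)=-6000, f(9)=-16400, f(10)=-44800, f(11)=-122400, f(12)=-334400, f(13)=-913600, f(14)=-2496000, f(15)=-6819200, f(16)=-18630400, f(17)=-50899200; answer -50899200
Part II: Y1 = -50899200; m = -18; cross terms: (-37*-39 - 24*-24)=2019, (24*-8 - -18*-39)=-894, (-18*22 - -24*-8)=-588, (-24*30 - -29*22)=-82, (-29*-24 - -37*30)=1806; twice the area = |2261| = 2261; area = 2261/2; boundary points = 1 + 1 + 6 + 1 + 2 = 11; strictly interior points = area - boundary/2 + 1 = 1126; answer 1126
Part III: Y2 = 1126; w = -22; remainder = value at the root: 7*(-22)^4 + 2*(-22)^3 + 3*(-22)^2 - 3*(-22)^1 - 3 = (1639792) + (-21296) + (1452) + (66) + (-3) = 1620011; answer 1620011
Part IV: Y3 = 1620011; c = 7; cross terms: (-29*-33 - 7*-27)=1146, (7*-28 - 23*-33)=563, (23*-13 - 0*-28)=-299, (0*1 - -25*-13)=-325, (-25*-27 - -29*1)=704; twice the area = |1789| = 1789; area = 1789/2; answer 1789/2

1789/2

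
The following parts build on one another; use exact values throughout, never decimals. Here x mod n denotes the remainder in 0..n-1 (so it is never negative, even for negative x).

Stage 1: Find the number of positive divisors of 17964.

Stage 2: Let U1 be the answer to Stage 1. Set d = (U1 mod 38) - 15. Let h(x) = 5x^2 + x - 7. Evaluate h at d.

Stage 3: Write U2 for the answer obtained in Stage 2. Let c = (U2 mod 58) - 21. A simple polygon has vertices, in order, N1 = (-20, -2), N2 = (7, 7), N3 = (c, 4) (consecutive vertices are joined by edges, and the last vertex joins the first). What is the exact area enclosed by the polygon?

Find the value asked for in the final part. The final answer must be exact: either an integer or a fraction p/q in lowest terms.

Stage 1: 17964 = 2^2 * 3^2 * 499; number of divisors = (2+1) * (2+1) * (1+1) = 18; answer 18
Stage 2: U1 = 18; d = 3; 5*(3)^2 + 1*(3)^1 - 7 = (45) + (3) + (-7) = 41; answer 41
Stage 3: U2 = 41; c = 20; cross terms: (-20*7 - 7*-2)=-126, (7*4 - 20*7)=-112, (20*-2 - -20*4)=40; twice the area = |-198| = 198; area = 99; answer 99

99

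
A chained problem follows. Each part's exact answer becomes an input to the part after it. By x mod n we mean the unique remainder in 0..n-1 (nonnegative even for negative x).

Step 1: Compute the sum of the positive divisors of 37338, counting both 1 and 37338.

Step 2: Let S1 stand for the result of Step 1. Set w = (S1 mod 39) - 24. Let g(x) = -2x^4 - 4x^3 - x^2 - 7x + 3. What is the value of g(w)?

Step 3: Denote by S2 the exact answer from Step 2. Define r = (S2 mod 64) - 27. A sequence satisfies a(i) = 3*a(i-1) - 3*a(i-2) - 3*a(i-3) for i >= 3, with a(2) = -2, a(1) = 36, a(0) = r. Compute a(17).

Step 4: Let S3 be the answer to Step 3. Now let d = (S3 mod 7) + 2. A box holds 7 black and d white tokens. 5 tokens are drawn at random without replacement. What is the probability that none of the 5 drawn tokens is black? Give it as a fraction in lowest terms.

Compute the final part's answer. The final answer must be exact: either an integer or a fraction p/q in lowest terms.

8/429

Step 1: 37338 = 2 * 3 * 7^2 * 127; sigma = (1 + 2) * (1 + 3) * (1 + 7 + 49) * (1 + 127) = 3 * 4 * 57 * 128 = 87552; answer 87552
Step 2: S1 = 87552; w = 12; -2*(12)^4 - 4*(12)^3 - 1*(12)^2 - 7*(12)^1 + 3 = (-41472) + (-6912) + (-144) + (-84) + (3) = -48609; answer -48609
Step 3: S2 = -48609; r = 4; a(3) = 3*(-2) - 3*(36) - 3*(4) = -126; iterating: a(3)=-126, a(4)=-480, a(5)=-1056, a(6)=-1350, a(7)=558, a(8)=8892, a(9)=29052, a(10)=58806, a(11)=62586, a(12)=-75816, a(13)=-591624, a(14)=-1735182, a(15)=-3203226, a(16)=-2629260, a(17)=6927444; answer 6927444
Step 4: S3 = 6927444; d = 8; total draws C(15,5) = 3003; favorable C(8,5) = 56; P = 8/429; answer 8/429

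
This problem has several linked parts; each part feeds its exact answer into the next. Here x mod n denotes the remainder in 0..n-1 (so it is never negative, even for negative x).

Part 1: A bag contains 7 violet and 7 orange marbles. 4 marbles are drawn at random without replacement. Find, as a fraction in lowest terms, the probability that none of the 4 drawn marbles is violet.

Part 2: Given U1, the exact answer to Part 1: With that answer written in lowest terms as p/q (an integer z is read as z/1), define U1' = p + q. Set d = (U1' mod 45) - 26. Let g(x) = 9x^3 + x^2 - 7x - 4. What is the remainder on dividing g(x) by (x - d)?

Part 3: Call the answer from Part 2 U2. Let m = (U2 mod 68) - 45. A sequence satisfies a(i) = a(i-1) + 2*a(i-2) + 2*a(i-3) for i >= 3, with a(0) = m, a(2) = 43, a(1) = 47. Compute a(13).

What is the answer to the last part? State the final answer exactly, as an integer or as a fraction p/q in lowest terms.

580337

Part 1: total draws C(14,4) = 1001; favorable C(7,4) = 35; P = 5/143; answer 5/143
Part 2: U1 = 5/143; threaded value p + q = 148; d = -13; remainder = value at the root: 9*(-13)^3 + 1*(-13)^2 - 7*(-13)^1 - 4 = (-19773) + (169) + (91) + (-4) = -19517; answer -19517
Part 3: U2 = -19517; m = 22; a(3) = 1*(43) + 2*(47) + 2*(22) = 181; iterating: a(3)=181, a(4)=361, a(5)=809, a(6)=1893, a(7)=4233, a(8)=9637, a(9)=21889, a(10)=49629, a(11)=112681, a(12)=255717, a(13)=580337; answer 580337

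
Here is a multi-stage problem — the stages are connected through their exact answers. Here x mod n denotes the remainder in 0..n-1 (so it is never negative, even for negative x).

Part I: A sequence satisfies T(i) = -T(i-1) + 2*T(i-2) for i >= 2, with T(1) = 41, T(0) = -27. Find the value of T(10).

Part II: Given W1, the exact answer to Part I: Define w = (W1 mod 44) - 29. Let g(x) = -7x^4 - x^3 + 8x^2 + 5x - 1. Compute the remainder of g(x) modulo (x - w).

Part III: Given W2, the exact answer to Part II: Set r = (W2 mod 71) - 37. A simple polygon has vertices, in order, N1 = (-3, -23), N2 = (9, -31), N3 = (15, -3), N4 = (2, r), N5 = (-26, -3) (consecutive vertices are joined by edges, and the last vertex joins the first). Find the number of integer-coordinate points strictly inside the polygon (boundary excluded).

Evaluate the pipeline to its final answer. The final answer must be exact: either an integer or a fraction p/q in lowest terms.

351

Part I: T(2) = -1*(41) + 2*(-27) = -95; iterating: T(2)=-95, T(3)=177, T(4)=-367, T(5)=721, T(6)=-1455, T(7)=2897, T(8)=-5807, T(9)=11601, T(10)=-23215; answer -23215
Part II: W1 = -23215; w = -12; remainder = value at the root: -7*(-12)^4 - 1*(-12)^3 + 8*(-12)^2 + 5*(-12)^1 - 1 = (-145152) + (1728) + (1152) + (-60) + (-1) = -142333; answer -142333
Part III: W2 = -142333; r = -15; cross terms: (-3*-31 - 9*-23)=300, (9*-3 - 15*-31)=438, (15*-15 - 2*-3)=-219, (2*-3 - -26*-15)=-396, (-26*-23 - -3*-3)=589; twice the area = |712| = 712; area = 356; boundary points = 4 + 2 + 1 + 4 + 1 = 12; strictly interior points = area - boundary/2 + 1 = 351; answer 351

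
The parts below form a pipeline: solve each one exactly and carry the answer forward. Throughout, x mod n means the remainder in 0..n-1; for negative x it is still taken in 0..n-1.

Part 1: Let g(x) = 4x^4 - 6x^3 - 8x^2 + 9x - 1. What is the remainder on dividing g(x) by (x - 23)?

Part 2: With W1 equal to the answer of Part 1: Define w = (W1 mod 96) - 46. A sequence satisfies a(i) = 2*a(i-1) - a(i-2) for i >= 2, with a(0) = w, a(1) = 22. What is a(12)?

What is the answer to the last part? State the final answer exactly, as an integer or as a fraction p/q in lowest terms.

66

Part 1: remainder = value at the root: 4*(23)^4 - 6*(23)^3 - 8*(23)^2 + 9*(23)^1 - 1 = (1119364) + (-73002) + (-4232) + (207) + (-1) = 1042336; answer 1042336
Part 2: W1 = 1042336; w = 18; a(2) = 2*(22) - 1*(18) = 26; iterating: a(2)=26, a(3)=30, a(4)=34, a(5)=38, a(6)=42, a(7)=46, a(8)=50, a(9)=54, a(10)=58, a(11)=62, a(12)=66; answer 66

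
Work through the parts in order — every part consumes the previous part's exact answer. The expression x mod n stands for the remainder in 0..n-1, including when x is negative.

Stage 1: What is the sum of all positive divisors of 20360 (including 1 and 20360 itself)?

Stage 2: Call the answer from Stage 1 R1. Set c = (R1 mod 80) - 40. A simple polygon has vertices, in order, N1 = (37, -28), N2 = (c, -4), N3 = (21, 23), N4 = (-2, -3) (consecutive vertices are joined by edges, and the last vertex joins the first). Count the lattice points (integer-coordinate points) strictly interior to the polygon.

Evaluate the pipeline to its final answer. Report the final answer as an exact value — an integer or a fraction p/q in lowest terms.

Stage 1: 20360 = 2^3 * 5 * 509; sigma = (1 + 2 + 4 + 8) * (1 + 5) * (1 + 509) = 15 * 6 * 510 = 45900; answer 45900
Stage 2: R1 = 45900; c = 20; cross terms: (37*-4 - 20*-28)=412, (20*23 - 21*-4)=544, (21*-3 - -2*23)=-17, (-2*-28 - 37*-3)=167; twice the area = |1106| = 1106; area = 553; boundary points = 1 + 1 + 1 + 1 = 4; strictly interior points = area - boundary/2 + 1 = 552; answer 552

552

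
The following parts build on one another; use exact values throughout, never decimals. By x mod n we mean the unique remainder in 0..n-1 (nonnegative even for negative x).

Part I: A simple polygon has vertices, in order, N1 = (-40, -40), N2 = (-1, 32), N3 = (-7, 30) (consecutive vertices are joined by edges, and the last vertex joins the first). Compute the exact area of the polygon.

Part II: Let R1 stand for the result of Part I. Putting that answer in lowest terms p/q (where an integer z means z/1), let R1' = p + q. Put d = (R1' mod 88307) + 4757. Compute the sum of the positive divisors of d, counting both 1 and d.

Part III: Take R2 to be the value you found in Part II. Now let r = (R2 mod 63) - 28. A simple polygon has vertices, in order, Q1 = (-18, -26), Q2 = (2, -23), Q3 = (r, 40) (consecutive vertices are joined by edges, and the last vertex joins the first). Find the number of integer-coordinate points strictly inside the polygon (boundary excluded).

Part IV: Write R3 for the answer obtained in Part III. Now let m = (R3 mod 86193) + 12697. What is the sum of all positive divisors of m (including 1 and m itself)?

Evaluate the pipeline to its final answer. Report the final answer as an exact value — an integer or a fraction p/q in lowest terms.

Part I: cross terms: (-40*32 - -1*-40)=-1320, (-1*30 - -7*32)=194, (-7*-40 - -40*30)=1480; twice the area = |354| = 354; area = 177; answer 177
Part II: R1 = 177; threaded value p + q = 178; d = 4935; 4935 = 3 * 5 * 7 * 47; sigma = (1 + 3) * (1 + 5) * (1 + 7) * (1 + 47) = 4 * 6 * 8 * 48 = 9216; answer 9216
Part III: R2 = 9216; r = -10; cross terms: (-18*-23 - 2*-26)=466, (2*40 - -10*-23)=-150, (-10*-26 - -18*40)=980; twice the area = |1296| = 1296; area = 648; boundary points = 1 + 3 + 2 = 6; strictly interior points = area - boundary/2 + 1 = 646; answer 646
Part IV: R3 = 646; m = 13343; 13343 = 11 * 1213; sigma = (1 + 11) * (1 + 1213) = 12 * 1214 = 14568; answer 14568

14568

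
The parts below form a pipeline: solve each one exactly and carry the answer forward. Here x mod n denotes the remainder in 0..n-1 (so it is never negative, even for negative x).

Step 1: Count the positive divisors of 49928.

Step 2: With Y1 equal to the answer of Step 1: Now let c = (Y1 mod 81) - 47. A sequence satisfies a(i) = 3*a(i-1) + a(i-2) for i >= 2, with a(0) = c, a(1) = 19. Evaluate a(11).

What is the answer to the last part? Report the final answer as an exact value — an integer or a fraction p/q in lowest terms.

Step 1: 49928 = 2^3 * 79^2; number of divisors = (3+1) * (2+1) = 12; answer 12
Step 2: Y1 = 12; c = -35; a(2) = 3*(19) + 1*(-35) = 22; iterating: a(2)=22, a(3)=85, a(4)=277, a(5)=916, a(6)=3025, a(7)=9991, a(8)=32998, a(9)=108985, a(10)=359953, a(11)=1188844; answer 1188844

1188844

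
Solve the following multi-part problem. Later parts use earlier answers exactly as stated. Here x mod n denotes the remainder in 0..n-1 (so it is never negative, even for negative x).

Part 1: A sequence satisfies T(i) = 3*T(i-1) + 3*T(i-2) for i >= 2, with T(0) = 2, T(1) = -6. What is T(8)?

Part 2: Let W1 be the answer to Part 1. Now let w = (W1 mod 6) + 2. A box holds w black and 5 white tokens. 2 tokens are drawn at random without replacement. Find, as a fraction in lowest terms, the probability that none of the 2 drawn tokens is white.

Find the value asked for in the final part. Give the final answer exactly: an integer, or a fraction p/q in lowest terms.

1/21

Part 1: T(2) = 3*(-6) + 3*(2) = -12; iterating: T(2)=-12, T(3)=-54, T(4)=-198, T(5)=-756, T(6)=-2862, T(7)=-10854, T(8)=-41148; answer -41148
Part 2: W1 = -41148; w = 2; total draws C(7,2) = 21; favorable C(2,2) = 1; P = 1/21; answer 1/21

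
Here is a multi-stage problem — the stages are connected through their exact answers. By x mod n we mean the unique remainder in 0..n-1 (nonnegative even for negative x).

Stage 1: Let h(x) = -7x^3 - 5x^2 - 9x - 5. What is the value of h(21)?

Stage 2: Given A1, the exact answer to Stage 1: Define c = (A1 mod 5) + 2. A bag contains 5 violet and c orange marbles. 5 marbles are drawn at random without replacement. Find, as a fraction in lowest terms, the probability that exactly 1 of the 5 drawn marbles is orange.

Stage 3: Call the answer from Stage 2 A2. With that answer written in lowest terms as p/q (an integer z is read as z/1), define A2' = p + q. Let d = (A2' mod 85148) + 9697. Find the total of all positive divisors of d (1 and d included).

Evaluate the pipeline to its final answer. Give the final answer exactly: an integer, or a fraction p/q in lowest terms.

Stage 1: -7*(21)^3 - 5*(21)^2 - 9*(21)^1 - 5 = (-64827) + (-2205) + (-189) + (-5) = -67226; answer -67226
Stage 2: A1 = -67226; c = 6; total draws C(11,5) = 462; favorable C(6,1)*C(5,4) = 30; P = 5/77; answer 5/77
Stage 3: A2 = 5/77; threaded value p + q = 82; d = 9779; 9779 = 7 * 11 * 127; sigma = (1 + 7) * (1 + 11) * (1 + 127) = 8 * 12 * 128 = 12288; answer 12288

12288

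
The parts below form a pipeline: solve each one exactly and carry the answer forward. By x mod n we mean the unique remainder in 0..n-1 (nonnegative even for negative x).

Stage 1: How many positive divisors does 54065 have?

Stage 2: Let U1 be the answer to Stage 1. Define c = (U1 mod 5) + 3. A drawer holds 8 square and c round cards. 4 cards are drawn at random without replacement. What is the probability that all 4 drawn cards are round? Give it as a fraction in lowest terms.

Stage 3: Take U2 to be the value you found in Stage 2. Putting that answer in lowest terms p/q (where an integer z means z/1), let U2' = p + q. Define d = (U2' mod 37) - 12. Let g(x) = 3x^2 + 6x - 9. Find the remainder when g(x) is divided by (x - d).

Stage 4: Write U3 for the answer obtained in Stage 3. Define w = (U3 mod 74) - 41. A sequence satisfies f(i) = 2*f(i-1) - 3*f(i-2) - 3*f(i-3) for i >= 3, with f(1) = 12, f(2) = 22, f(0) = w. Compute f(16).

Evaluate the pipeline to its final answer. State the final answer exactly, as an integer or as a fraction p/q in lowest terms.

1523674

Stage 1: 54065 = 5 * 11 * 983; number of divisors = (1+1) * (1+1) * (1+1) = 8; answer 8
Stage 2: U1 = 8; c = 6; total draws C(14,4) = 1001; favorable C(6,4) = 15; P = 15/1001; answer 15/1001
Stage 3: U2 = 15/1001; threaded value p + q = 1016; d = 5; remainder = value at the root: 3*(5)^2 + 6*(5)^1 - 9 = (75) + (30) + (-9) = 96; answer 96
Stage 4: U3 = 96; w = -19; f(3) = 2*(22) - 3*(12) - 3*(-19) = 65; iterating: f(3)=65, f(4)=28, f(5)=-205, f(6)=-689, f(7)=-847, f(8)=988, f(9)=6584, f(10)=12745, f(11)=2774, f(12)=-52439, f(13)=-151435, f(14)=-153875, f(15)=303872, f(16)=1523674; answer 1523674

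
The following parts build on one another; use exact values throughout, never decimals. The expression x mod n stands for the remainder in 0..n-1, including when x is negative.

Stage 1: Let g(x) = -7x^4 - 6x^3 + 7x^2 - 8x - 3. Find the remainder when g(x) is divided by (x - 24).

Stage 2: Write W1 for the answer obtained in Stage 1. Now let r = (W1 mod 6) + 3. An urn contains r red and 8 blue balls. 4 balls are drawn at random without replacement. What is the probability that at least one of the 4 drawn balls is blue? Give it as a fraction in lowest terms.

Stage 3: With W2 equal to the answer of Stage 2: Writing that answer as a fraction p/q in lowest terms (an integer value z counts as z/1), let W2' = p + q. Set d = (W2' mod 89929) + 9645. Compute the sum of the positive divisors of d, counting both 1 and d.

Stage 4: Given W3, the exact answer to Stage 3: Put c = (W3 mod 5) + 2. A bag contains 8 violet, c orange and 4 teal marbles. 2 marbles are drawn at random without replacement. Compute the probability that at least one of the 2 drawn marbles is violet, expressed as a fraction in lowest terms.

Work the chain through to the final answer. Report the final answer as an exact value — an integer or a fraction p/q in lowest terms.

25/34

Stage 1: remainder = value at the root: -7*(24)^4 - 6*(24)^3 + 7*(24)^2 - 8*(24)^1 - 3 = (-2322432) + (-82944) + (4032) + (-192) + (-3) = -2401539; answer -2401539
Stage 2: W1 = -2401539; r = 6; total draws C(14,4) = 1001; complement C(6,4) = 15; favorable 1001 - 15 = 986; P = 986/1001; answer 986/1001
Stage 3: W2 = 986/1001; threaded value p + q = 1987; d = 11632; 11632 = 2^4 * 727; sigma = (1 + 2 + 4 + 8 + 16) * (1 + 727) = 31 * 728 = 22568; answer 22568
Stage 4: W3 = 22568; c = 5; total draws C(17,2) = 136; complement C(9,2) = 36; favorable 136 - 36 = 100; P = 25/34; answer 25/34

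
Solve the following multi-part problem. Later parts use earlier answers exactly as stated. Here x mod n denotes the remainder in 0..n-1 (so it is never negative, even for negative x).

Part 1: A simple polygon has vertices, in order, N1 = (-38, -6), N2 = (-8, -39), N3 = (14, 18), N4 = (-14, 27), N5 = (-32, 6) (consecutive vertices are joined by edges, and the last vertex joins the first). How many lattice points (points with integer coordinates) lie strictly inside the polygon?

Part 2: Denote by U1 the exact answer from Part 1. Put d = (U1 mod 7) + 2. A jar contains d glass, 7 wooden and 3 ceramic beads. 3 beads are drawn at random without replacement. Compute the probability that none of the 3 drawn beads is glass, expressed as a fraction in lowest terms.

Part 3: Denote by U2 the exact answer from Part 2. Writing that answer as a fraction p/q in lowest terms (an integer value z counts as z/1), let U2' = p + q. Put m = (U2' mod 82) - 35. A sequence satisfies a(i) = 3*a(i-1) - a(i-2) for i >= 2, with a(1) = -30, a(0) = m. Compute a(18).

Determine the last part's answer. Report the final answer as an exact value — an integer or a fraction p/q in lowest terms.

-345258594

Part 1: cross terms: (-38*-39 - -8*-6)=1434, (-8*18 - 14*-39)=402, (14*27 - -14*18)=630, (-14*6 - -32*27)=780, (-32*-6 - -38*6)=420; twice the area = |3666| = 3666; area = 1833; boundary points = 3 + 1 + 1 + 3 + 6 = 14; strictly interior points = area - boundary/2 + 1 = 1827; answer 1827
Part 2: U1 = 1827; d = 2; total draws C(12,3) = 220; favorable C(10,3) = 120; P = 6/11; answer 6/11
Part 3: U2 = 6/11; threaded value p + q = 17; m = -18; a(2) = 3*(-30) - 1*(-18) = -72; iterating: a(2)=-72, a(3)=-186, a(4)=-486, a(5)=-1272, a(6)=-3330, a(7)=-8718, a(8)=-22824, a(9)=-59754, a(10)=-156438, a(11)=-409560, a(12)=-1072242, a(13)=-2807166, a(14)=-7349256, a(15)=-19240602, a(16)=-50372550, a(17)=-131877048, a(18)=-345258594; answer -345258594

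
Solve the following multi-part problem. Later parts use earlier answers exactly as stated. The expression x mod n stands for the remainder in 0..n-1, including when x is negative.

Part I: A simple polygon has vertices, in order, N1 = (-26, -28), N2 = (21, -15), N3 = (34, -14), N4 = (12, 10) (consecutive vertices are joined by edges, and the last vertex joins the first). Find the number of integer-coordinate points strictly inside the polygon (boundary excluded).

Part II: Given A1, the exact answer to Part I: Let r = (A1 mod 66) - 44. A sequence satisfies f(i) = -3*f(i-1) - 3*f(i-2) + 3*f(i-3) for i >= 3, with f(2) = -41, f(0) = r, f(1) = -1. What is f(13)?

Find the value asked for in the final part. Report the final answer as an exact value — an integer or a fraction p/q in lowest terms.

-76221

Part I: cross terms: (-26*-15 - 21*-28)=978, (21*-14 - 34*-15)=216, (34*10 - 12*-14)=508, (12*-28 - -26*10)=-76; twice the area = |1626| = 1626; area = 813; boundary points = 1 + 1 + 2 + 38 = 42; strictly interior points = area - boundary/2 + 1 = 793; answer 793
Part II: A1 = 793; r = -43; f(3) = -3*(-41) - 3*(-1) + 3*(-43) = -3; iterating: f(3)=-3, f(4)=129, f(5)=-501, f(6)=1107, f(7)=-1431, f(8)=-531, f(9)=9207, f(10)=-30321, f(11)=61749, f(12)=-66663, f(13)=-76221; answer -76221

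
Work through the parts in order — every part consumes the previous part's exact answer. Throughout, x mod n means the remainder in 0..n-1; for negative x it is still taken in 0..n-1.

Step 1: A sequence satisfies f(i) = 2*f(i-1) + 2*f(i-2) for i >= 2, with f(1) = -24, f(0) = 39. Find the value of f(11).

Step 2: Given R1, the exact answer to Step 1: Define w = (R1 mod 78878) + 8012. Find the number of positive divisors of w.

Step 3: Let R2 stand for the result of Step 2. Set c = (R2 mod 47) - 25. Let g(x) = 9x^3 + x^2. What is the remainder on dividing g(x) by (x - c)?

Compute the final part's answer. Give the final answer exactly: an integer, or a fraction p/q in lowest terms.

Step 1: f(2) = 2*(-24) + 2*(39) = 30; iterating: f(2)=30, f(3)=12, f(4)=84, f(5)=192, f(6)=552, f(7)=1488, f(8)=4080, f(9)=11136, f(10)=30432, f(11)=83136; answer 83136
Step 2: R1 = 83136; w = 12270; 12270 = 2 * 3 * 5 * 409; number of divisors = (1+1) * (1+1) * (1+1) * (1+1) = 16; answer 16
Step 3: R2 = 16; c = -9; remainder = value at the root: 9*(-9)^3 + 1*(-9)^2 = (-6561) + (81) = -6480; answer -6480

-6480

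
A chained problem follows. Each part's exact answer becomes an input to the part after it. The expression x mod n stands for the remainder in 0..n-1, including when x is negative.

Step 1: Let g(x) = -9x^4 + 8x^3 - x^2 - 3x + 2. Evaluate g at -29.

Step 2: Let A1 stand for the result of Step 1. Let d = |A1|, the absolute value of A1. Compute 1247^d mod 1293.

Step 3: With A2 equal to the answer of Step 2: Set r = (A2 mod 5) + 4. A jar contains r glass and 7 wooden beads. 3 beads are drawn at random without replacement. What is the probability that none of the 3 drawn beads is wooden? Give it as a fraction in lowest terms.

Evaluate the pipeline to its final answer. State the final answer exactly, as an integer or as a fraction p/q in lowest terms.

1/22

Step 1: -9*(-29)^4 + 8*(-29)^3 - 1*(-29)^2 - 3*(-29)^1 + 2 = (-6365529) + (-195112) + (-841) + (87) + (2) = -6561393; answer -6561393
Step 2: A1 = -6561393; d = 6561393; squarings mod 1293: 1247^1=1247, 1247^2=823, 1247^4=1090, 1247^8=1126, 1247^16=736, 1247^32=1222, 1247^64=1162, 1247^128=352, 1247^256=1069, 1247^512=1042, 1247^1024=937, 1247^2048=22, 1247^4096=484, 1247^8192=223, 1247^16384=595, 1247^32768=1036, 1247^65536=106, 1247^131072=892, 1247^262144=469, 1247^524288=151, 1247^1048576=820, 1247^2097152=40, 1247^4194304=307; 1247^6561393 = 1247^1 * 1247^16 * 1247^32 * 1247^64 * 1247^512 * 1247^1024 * 1247^2048 * 1247^4096 * 1247^262144 * 1247^2097152 * 1247^4194304 = 86 (mod 1293); answer 86
Step 3: A2 = 86; r = 5; total draws C(12,3) = 220; favorable C(5,3) = 10; P = 1/22; answer 1/22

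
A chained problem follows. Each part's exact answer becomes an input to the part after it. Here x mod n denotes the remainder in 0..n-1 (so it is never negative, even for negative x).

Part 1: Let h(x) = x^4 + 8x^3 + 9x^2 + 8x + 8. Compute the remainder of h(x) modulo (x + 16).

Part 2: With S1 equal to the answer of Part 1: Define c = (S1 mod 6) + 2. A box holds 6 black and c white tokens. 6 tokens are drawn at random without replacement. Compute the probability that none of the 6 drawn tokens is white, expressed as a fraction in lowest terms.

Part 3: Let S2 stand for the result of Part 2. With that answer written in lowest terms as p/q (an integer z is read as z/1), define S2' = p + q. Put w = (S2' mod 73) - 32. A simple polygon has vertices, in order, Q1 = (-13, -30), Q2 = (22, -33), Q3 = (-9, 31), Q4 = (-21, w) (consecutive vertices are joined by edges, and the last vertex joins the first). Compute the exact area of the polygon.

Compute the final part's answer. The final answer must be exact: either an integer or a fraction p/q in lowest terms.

2887/2

Part 1: remainder = value at the root: 1*(-16)^4 + 8*(-16)^3 + 9*(-16)^2 + 8*(-16)^1 + 8 = (65536) + (-32768) + (2304) + (-128) + (8) = 34952; answer 34952
Part 2: S1 = 34952; c = 4; total draws C(10,6) = 210; favorable C(6,6) = 1; P = 1/210; answer 1/210
Part 3: S2 = 1/210; threaded value p + q = 211; w = 33; cross terms: (-13*-33 - 22*-30)=1089, (22*31 - -9*-33)=385, (-9*33 - -21*31)=354, (-21*-30 - -13*33)=1059; twice the area = |2887| = 2887; area = 2887/2; answer 2887/2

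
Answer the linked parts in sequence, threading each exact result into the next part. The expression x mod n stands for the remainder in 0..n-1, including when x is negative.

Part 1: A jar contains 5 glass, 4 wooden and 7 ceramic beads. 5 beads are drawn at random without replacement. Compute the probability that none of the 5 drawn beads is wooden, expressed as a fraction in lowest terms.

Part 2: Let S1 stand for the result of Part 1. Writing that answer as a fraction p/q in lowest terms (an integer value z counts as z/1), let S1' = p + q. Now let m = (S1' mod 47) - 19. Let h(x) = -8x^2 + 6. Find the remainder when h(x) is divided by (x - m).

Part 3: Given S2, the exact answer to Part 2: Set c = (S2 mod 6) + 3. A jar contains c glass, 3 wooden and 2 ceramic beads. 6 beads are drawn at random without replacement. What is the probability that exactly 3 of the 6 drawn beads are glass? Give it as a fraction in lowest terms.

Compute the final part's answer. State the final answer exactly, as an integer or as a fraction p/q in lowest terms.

Part 1: total draws C(16,5) = 4368; favorable C(12,5) = 792; P = 33/182; answer 33/182
Part 2: S1 = 33/182; threaded value p + q = 215; m = 8; remainder = value at the root: -8*(8)^2 + 6 = (-512) + (6) = -506; answer -506
Part 3: S2 = -506; c = 7; total draws C(12,6) = 924; favorable C(7,3)*C(5,3) = 350; P = 25/66; answer 25/66

25/66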